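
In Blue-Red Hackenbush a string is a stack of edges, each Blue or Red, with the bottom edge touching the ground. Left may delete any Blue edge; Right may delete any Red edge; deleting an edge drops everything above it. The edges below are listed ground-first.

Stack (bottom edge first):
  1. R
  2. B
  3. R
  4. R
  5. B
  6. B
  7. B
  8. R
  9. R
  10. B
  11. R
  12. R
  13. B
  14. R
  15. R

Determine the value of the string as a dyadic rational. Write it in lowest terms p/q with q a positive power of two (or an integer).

-12727/16384

edge 1 of 15 (R): { none | 0 } gives -1
edge 2 of 15 (B): { -1 | 0 } gives -1/2
edge 3 of 15 (R): { -1 | -1/2, 0 } gives -3/4
edge 4 of 15 (R): { -1 | -3/4, -1/2, 0 } gives -7/8
edge 5 of 15 (B): { -1, -7/8 | -3/4, -1/2, 0 } gives -13/16
edge 6 of 15 (B): { -1, -7/8, -13/16 | -3/4, -1/2, 0 } gives -25/32
edge 7 of 15 (B): { -1, -7/8, -13/16, -25/32 | -3/4, -1/2, 0 } gives -49/64
edge 8 of 15 (R): { -1, -7/8, -13/16, -25/32 | -49/64, -3/4, -1/2, 0 } gives -99/128
edge 9 of 15 (R): { -1, -7/8, -13/16, -25/32 | -99/128, -49/64, -3/4, -1/2, 0 } gives -199/256
edge 10 of 15 (B): { -1, -7/8, -13/16, -25/32, -199/256 | -99/128, -49/64, -3/4, -1/2, 0 } gives -397/512
edge 11 of 15 (R): { -1, -7/8, -13/16, -25/32, -199/256 | -397/512, -99/128, -49/64, -3/4, -1/2, 0 } gives -795/1024
edge 12 of 15 (R): { -1, -7/8, -13/16, -25/32, -199/256 | -795/1024, -397/512, -99/128, -49/64, -3/4, -1/2, 0 } gives -1591/2048
edge 13 of 15 (B): { -1, -7/8, -13/16, -25/32, -199/256, -1591/2048 | -795/1024, -397/512, -99/128, -49/64, -3/4, -1/2, 0 } gives -3181/4096
edge 14 of 15 (R): { -1, -7/8, -13/16, -25/32, -199/256, -1591/2048 | -3181/4096, -795/1024, -397/512, -99/128, -49/64, -3/4, -1/2, 0 } gives -6363/8192
edge 15 of 15 (R): { -1, -7/8, -13/16, -25/32, -199/256, -1591/2048 | -6363/8192, -3181/4096, -795/1024, -397/512, -99/128, -49/64, -3/4, -1/2, 0 } gives -12727/16384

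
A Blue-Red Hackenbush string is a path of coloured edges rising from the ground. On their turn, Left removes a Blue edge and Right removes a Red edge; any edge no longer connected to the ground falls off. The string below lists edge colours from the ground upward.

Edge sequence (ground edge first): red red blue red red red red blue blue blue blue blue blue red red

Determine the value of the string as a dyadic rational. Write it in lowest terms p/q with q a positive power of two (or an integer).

-15879/8192

Build g(s[:k]) for k = 1..15, string s = red red blue red red red red blue blue blue blue blue blue red red.
g_1 [r]  L=[none]  R=[0]  -> -1
g_2 [rr]  L=[none]  R=[-1,0]  -> -2
g_3 [rrb]  L=[-2]  R=[-1,0]  -> -3/2
g_4 [rrbr]  L=[-2]  R=[-3/2,-1,0]  -> -7/4
g_5 [rrbrr]  L=[-2]  R=[-7/4,-3/2,-1,0]  -> -15/8
g_6 [rrbrrr]  L=[-2]  R=[-15/8,-7/4,-3/2,-1,0]  -> -31/16
g_7 [rrbrrrr]  L=[-2]  R=[-31/16,-15/8,-7/4,-3/2,-1,0]  -> -63/32
g_8 [rrbrrrrb]  L=[-2,-63/32]  R=[-31/16,-15/8,-7/4,-3/2,-1,0]  -> -125/64
g_9 [rrbrrrrbb]  L=[-2,-63/32,-125/64]  R=[-31/16,-15/8,-7/4,-3/2,-1,0]  -> -249/128
g_10 [rrbrrrrbbb]  L=[-2,-63/32,-125/64,-249/128]  R=[-31/16,-15/8,-7/4,-3/2,-1,0]  -> -497/256
g_11 [rrbrrrrbbbb]  L=[-2,-63/32,-125/64,-249/128,-497/256]  R=[-31/16,-15/8,-7/4,-3/2,-1,0]  -> -993/512
g_12 [rrbrrrrbbbbb]  L=[-2,-63/32,-125/64,-249/128,-497/256,-993/512]  R=[-31/16,-15/8,-7/4,-3/2,-1,0]  -> -1985/1024
g_13 [rrbrrrrbbbbbb]  L=[-2,-63/32,-125/64,-249/128,-497/256,-993/512,-1985/1024]  R=[-31/16,-15/8,-7/4,-3/2,-1,0]  -> -3969/2048
g_14 [rrbrrrrbbbbbbr]  L=[-2,-63/32,-125/64,-249/128,-497/256,-993/512,-1985/1024]  R=[-3969/2048,-31/16,-15/8,-7/4,-3/2,-1,0]  -> -7939/4096
g_15 [rrbrrrrbbbbbbrr]  L=[-2,-63/32,-125/64,-249/128,-497/256,-993/512,-1985/1024]  R=[-7939/4096,-3969/2048,-31/16,-15/8,-7/4,-3/2,-1,0]  -> -15879/8192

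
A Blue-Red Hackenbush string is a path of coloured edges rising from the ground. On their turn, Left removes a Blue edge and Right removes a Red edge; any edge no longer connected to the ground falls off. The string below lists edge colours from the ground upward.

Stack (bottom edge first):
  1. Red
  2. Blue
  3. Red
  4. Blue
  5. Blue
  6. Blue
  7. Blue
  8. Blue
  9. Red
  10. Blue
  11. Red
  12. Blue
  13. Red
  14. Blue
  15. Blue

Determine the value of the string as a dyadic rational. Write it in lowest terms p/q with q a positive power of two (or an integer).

R: Left {  }, Right { 0 } ⇒ simplest -1
RB: Left { -1 }, Right { 0 } ⇒ simplest -1/2
RBR: Left { -1 }, Right { -1/2, 0 } ⇒ simplest -3/4
RBRB: Left { -1, -3/4 }, Right { -1/2, 0 } ⇒ simplest -5/8
RBRBB: Left { -1, -3/4, -5/8 }, Right { -1/2, 0 } ⇒ simplest -9/16
RBRBBB: Left { -1, -3/4, -5/8, -9/16 }, Right { -1/2, 0 } ⇒ simplest -17/32
RBRBBBB: Left { -1, -3/4, -5/8, -9/16, -17/32 }, Right { -1/2, 0 } ⇒ simplest -33/64
RBRBBBBB: Left { -1, -3/4, -5/8, -9/16, -17/32, -33/64 }, Right { -1/2, 0 } ⇒ simplest -65/128
RBRBBBBBR: Left { -1, -3/4, -5/8, -9/16, -17/32, -33/64 }, Right { -65/128, -1/2, 0 } ⇒ simplest -131/256
RBRBBBBBRB: Left { -1, -3/4, -5/8, -9/16, -17/32, -33/64, -131/256 }, Right { -65/128, -1/2, 0 } ⇒ simplest -261/512
RBRBBBBBRBR: Left { -1, -3/4, -5/8, -9/16, -17/32, -33/64, -131/256 }, Right { -261/512, -65/128, -1/2, 0 } ⇒ simplest -523/1024
RBRBBBBBRBRB: Left { -1, -3/4, -5/8, -9/16, -17/32, -33/64, -131/256, -523/1024 }, Right { -261/512, -65/128, -1/2, 0 } ⇒ simplest -1045/2048
RBRBBBBBRBRBR: Left { -1, -3/4, -5/8, -9/16, -17/32, -33/64, -131/256, -523/1024 }, Right { -1045/2048, -261/512, -65/128, -1/2, 0 } ⇒ simplest -2091/4096
RBRBBBBBRBRBRB: Left { -1, -3/4, -5/8, -9/16, -17/32, -33/64, -131/256, -523/1024, -2091/4096 }, Right { -1045/2048, -261/512, -65/128, -1/2, 0 } ⇒ simplest -4181/8192
RBRBBBBBRBRBRBB: Left { -1, -3/4, -5/8, -9/16, -17/32, -33/64, -131/256, -523/1024, -2091/4096, -4181/8192 }, Right { -1045/2048, -261/512, -65/128, -1/2, 0 } ⇒ simplest -8361/16384

-8361/16384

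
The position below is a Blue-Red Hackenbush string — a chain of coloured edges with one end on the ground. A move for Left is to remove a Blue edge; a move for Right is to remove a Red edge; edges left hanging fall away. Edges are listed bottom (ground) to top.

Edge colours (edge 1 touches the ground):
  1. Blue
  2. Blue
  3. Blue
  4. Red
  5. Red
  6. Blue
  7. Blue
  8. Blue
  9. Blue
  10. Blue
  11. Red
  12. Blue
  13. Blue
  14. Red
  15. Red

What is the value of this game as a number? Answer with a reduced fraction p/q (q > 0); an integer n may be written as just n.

10201/4096

edge 1 of 15 (Blue): { 0 | · } → 1
edge 2 of 15 (Blue): { 0 1 | · } → 2
edge 3 of 15 (Blue): { 0 1 2 | · } → 3
edge 4 of 15 (Red): { 0 1 2 | 3 } → 5/2
edge 5 of 15 (Red): { 0 1 2 | 5/2 3 } → 9/4
edge 6 of 15 (Blue): { 0 1 2 9/4 | 5/2 3 } → 19/8
edge 7 of 15 (Blue): { 0 1 2 9/4 19/8 | 5/2 3 } → 39/16
edge 8 of 15 (Blue): { 0 1 2 9/4 19/8 39/16 | 5/2 3 } → 79/32
edge 9 of 15 (Blue): { 0 1 2 9/4 19/8 39/16 79/32 | 5/2 3 } → 159/64
edge 10 of 15 (Blue): { 0 1 2 9/4 19/8 39/16 79/32 159/64 | 5/2 3 } → 319/128
edge 11 of 15 (Red): { 0 1 2 9/4 19/8 39/16 79/32 159/64 | 319/128 5/2 3 } → 637/256
edge 12 of 15 (Blue): { 0 1 2 9/4 19/8 39/16 79/32 159/64 637/256 | 319/128 5/2 3 } → 1275/512
edge 13 of 15 (Blue): { 0 1 2 9/4 19/8 39/16 79/32 159/64 637/256 1275/512 | 319/128 5/2 3 } → 2551/1024
edge 14 of 15 (Red): { 0 1 2 9/4 19/8 39/16 79/32 159/64 637/256 1275/512 | 2551/1024 319/128 5/2 3 } → 5101/2048
edge 15 of 15 (Red): { 0 1 2 9/4 19/8 39/16 79/32 159/64 637/256 1275/512 | 5101/2048 2551/1024 319/128 5/2 3 } → 10201/4096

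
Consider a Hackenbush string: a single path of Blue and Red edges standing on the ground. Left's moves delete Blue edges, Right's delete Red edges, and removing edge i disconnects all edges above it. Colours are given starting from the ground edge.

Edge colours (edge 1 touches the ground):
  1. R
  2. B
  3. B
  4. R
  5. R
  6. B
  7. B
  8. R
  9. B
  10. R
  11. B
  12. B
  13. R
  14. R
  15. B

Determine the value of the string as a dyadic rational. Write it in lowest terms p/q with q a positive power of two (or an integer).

G_1 [R]  L=[(no moves)]  R=[0]  gives -1
G_2 [RB]  L=[-1]  R=[0]  gives -1/2
G_3 [RBB]  L=[-1, -1/2]  R=[0]  gives -1/4
G_4 [RBBR]  L=[-1, -1/2]  R=[-1/4, 0]  gives -3/8
G_5 [RBBRR]  L=[-1, -1/2]  R=[-3/8, -1/4, 0]  gives -7/16
G_6 [RBBRRB]  L=[-1, -1/2, -7/16]  R=[-3/8, -1/4, 0]  gives -13/32
G_7 [RBBRRBB]  L=[-1, -1/2, -7/16, -13/32]  R=[-3/8, -1/4, 0]  gives -25/64
G_8 [RBBRRBBR]  L=[-1, -1/2, -7/16, -13/32]  R=[-25/64, -3/8, -1/4, 0]  gives -51/128
G_9 [RBBRRBBRB]  L=[-1, -1/2, -7/16, -13/32, -51/128]  R=[-25/64, -3/8, -1/4, 0]  gives -101/256
G_10 [RBBRRBBRBR]  L=[-1, -1/2, -7/16, -13/32, -51/128]  R=[-101/256, -25/64, -3/8, -1/4, 0]  gives -203/512
G_11 [RBBRRBBRBRB]  L=[-1, -1/2, -7/16, -13/32, -51/128, -203/512]  R=[-101/256, -25/64, -3/8, -1/4, 0]  gives -405/1024
G_12 [RBBRRBBRBRBB]  L=[-1, -1/2, -7/16, -13/32, -51/128, -203/512, -405/1024]  R=[-101/256, -25/64, -3/8, -1/4, 0]  gives -809/2048
G_13 [RBBRRBBRBRBBR]  L=[-1, -1/2, -7/16, -13/32, -51/128, -203/512, -405/1024]  R=[-809/2048, -101/256, -25/64, -3/8, -1/4, 0]  gives -1619/4096
G_14 [RBBRRBBRBRBBRR]  L=[-1, -1/2, -7/16, -13/32, -51/128, -203/512, -405/1024]  R=[-1619/4096, -809/2048, -101/256, -25/64, -3/8, -1/4, 0]  gives -3239/8192
G_15 [RBBRRBBRBRBBRRB]  L=[-1, -1/2, -7/16, -13/32, -51/128, -203/512, -405/1024, -3239/8192]  R=[-1619/4096, -809/2048, -101/256, -25/64, -3/8, -1/4, 0]  gives -6477/16384

-6477/16384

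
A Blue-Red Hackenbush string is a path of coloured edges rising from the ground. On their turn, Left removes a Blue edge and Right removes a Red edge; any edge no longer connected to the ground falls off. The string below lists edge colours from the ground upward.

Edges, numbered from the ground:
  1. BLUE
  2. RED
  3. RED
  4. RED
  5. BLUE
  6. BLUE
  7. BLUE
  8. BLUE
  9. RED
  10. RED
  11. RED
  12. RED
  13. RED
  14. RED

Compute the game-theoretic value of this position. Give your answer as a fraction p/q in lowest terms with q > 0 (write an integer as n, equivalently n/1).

1921/8192

B: Left { 0 }, Right {  } => simplest 1
BR: Left { 0 }, Right { 1 } => simplest 1/2
BRR: Left { 0 }, Right { 1/2 1 } => simplest 1/4
BRRR: Left { 0 }, Right { 1/4 1/2 1 } => simplest 1/8
BRRRB: Left { 0 1/8 }, Right { 1/4 1/2 1 } => simplest 3/16
BRRRBB: Left { 0 1/8 3/16 }, Right { 1/4 1/2 1 } => simplest 7/32
BRRRBBB: Left { 0 1/8 3/16 7/32 }, Right { 1/4 1/2 1 } => simplest 15/64
BRRRBBBB: Left { 0 1/8 3/16 7/32 15/64 }, Right { 1/4 1/2 1 } => simplest 31/128
BRRRBBBBR: Left { 0 1/8 3/16 7/32 15/64 }, Right { 31/128 1/4 1/2 1 } => simplest 61/256
BRRRBBBBRR: Left { 0 1/8 3/16 7/32 15/64 }, Right { 61/256 31/128 1/4 1/2 1 } => simplest 121/512
BRRRBBBBRRR: Left { 0 1/8 3/16 7/32 15/64 }, Right { 121/512 61/256 31/128 1/4 1/2 1 } => simplest 241/1024
BRRRBBBBRRRR: Left { 0 1/8 3/16 7/32 15/64 }, Right { 241/1024 121/512 61/256 31/128 1/4 1/2 1 } => simplest 481/2048
BRRRBBBBRRRRR: Left { 0 1/8 3/16 7/32 15/64 }, Right { 481/2048 241/1024 121/512 61/256 31/128 1/4 1/2 1 } => simplest 961/4096
BRRRBBBBRRRRRR: Left { 0 1/8 3/16 7/32 15/64 }, Right { 961/4096 481/2048 241/1024 121/512 61/256 31/128 1/4 1/2 1 } => simplest 1921/8192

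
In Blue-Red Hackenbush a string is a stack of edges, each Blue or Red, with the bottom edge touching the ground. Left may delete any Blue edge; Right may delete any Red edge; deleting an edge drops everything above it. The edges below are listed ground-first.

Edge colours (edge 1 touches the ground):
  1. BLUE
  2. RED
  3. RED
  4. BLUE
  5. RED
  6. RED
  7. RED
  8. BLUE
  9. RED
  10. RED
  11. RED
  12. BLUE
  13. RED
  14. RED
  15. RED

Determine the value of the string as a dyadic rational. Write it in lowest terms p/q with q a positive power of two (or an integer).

Prefix values for BLUE RED RED BLUE RED RED RED BLUE RED RED RED BLUE RED RED RED via {L|R} + simplicity:
1 of 15 · B · max L 0 · min R +∞ so 1
2 of 15 · BR · max L 0 · min R 1 so 1/2
3 of 15 · BRR · max L 0 · min R 1/2 so 1/4
4 of 15 · BRRB · max L 1/4 · min R 1/2 so 3/8
5 of 15 · BRRBR · max L 1/4 · min R 3/8 so 5/16
6 of 15 · BRRBRR · max L 1/4 · min R 5/16 so 9/32
7 of 15 · BRRBRRR · max L 1/4 · min R 9/32 so 17/64
8 of 15 · BRRBRRRB · max L 17/64 · min R 9/32 so 35/128
9 of 15 · BRRBRRRBR · max L 17/64 · min R 35/128 so 69/256
10 of 15 · BRRBRRRBRR · max L 17/64 · min R 69/256 so 137/512
11 of 15 · BRRBRRRBRRR · max L 17/64 · min R 137/512 so 273/1024
12 of 15 · BRRBRRRBRRRB · max L 273/1024 · min R 137/512 so 547/2048
13 of 15 · BRRBRRRBRRRBR · max L 273/1024 · min R 547/2048 so 1093/4096
14 of 15 · BRRBRRRBRRRBRR · max L 273/1024 · min R 1093/4096 so 2185/8192
15 of 15 · BRRBRRRBRRRBRRR · max L 273/1024 · min R 2185/8192 so 4369/16384

4369/16384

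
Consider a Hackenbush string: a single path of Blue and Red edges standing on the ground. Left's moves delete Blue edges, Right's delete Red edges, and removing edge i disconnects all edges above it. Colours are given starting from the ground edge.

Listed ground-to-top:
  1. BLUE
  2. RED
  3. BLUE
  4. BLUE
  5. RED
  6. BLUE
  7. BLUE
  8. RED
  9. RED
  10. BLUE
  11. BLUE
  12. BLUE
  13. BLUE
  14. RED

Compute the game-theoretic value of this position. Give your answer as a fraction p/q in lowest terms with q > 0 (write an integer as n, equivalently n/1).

G(B) = { 0 | (no moves) } gives 1
G(BR) = { 0 | 1 } gives 1/2
G(BRB) = { 0, 1/2 | 1 } gives 3/4
G(BRBB) = { 0, 1/2, 3/4 | 1 } gives 7/8
G(BRBBR) = { 0, 1/2, 3/4 | 7/8, 1 } gives 13/16
G(BRBBRB) = { 0, 1/2, 3/4, 13/16 | 7/8, 1 } gives 27/32
G(BRBBRBB) = { 0, 1/2, 3/4, 13/16, 27/32 | 7/8, 1 } gives 55/64
G(BRBBRBBR) = { 0, 1/2, 3/4, 13/16, 27/32 | 55/64, 7/8, 1 } gives 109/128
G(BRBBRBBRR) = { 0, 1/2, 3/4, 13/16, 27/32 | 109/128, 55/64, 7/8, 1 } gives 217/256
G(BRBBRBBRRB) = { 0, 1/2, 3/4, 13/16, 27/32, 217/256 | 109/128, 55/64, 7/8, 1 } gives 435/512
G(BRBBRBBRRBB) = { 0, 1/2, 3/4, 13/16, 27/32, 217/256, 435/512 | 109/128, 55/64, 7/8, 1 } gives 871/1024
G(BRBBRBBRRBBB) = { 0, 1/2, 3/4, 13/16, 27/32, 217/256, 435/512, 871/1024 | 109/128, 55/64, 7/8, 1 } gives 1743/2048
G(BRBBRBBRRBBBB) = { 0, 1/2, 3/4, 13/16, 27/32, 217/256, 435/512, 871/1024, 1743/2048 | 109/128, 55/64, 7/8, 1 } gives 3487/4096
G(BRBBRBBRRBBBBR) = { 0, 1/2, 3/4, 13/16, 27/32, 217/256, 435/512, 871/1024, 1743/2048 | 3487/4096, 109/128, 55/64, 7/8, 1 } gives 6973/8192

6973/8192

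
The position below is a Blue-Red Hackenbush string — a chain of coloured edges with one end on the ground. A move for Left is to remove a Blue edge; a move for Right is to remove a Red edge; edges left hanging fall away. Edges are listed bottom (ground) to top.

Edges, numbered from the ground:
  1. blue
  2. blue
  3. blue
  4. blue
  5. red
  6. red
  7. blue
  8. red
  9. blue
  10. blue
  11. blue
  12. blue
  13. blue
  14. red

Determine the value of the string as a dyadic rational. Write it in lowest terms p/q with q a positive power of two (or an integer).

3453/1024

Prefix values for blue blue blue blue red red blue red blue blue blue blue blue red via {L|R} + simplicity:
b: Left { 0 }, Right {  } => simplest 1
bb: Left { 0, 1 }, Right {  } => simplest 2
bbb: Left { 0, 1, 2 }, Right {  } => simplest 3
bbbb: Left { 0, 1, 2, 3 }, Right {  } => simplest 4
bbbbr: Left { 0, 1, 2, 3 }, Right { 4 } => simplest 7/2
bbbbrr: Left { 0, 1, 2, 3 }, Right { 7/2, 4 } => simplest 13/4
bbbbrrb: Left { 0, 1, 2, 3, 13/4 }, Right { 7/2, 4 } => simplest 27/8
bbbbrrbr: Left { 0, 1, 2, 3, 13/4 }, Right { 27/8, 7/2, 4 } => simplest 53/16
bbbbrrbrb: Left { 0, 1, 2, 3, 13/4, 53/16 }, Right { 27/8, 7/2, 4 } => simplest 107/32
bbbbrrbrbb: Left { 0, 1, 2, 3, 13/4, 53/16, 107/32 }, Right { 27/8, 7/2, 4 } => simplest 215/64
bbbbrrbrbbb: Left { 0, 1, 2, 3, 13/4, 53/16, 107/32, 215/64 }, Right { 27/8, 7/2, 4 } => simplest 431/128
bbbbrrbrbbbb: Left { 0, 1, 2, 3, 13/4, 53/16, 107/32, 215/64, 431/128 }, Right { 27/8, 7/2, 4 } => simplest 863/256
bbbbrrbrbbbbb: Left { 0, 1, 2, 3, 13/4, 53/16, 107/32, 215/64, 431/128, 863/256 }, Right { 27/8, 7/2, 4 } => simplest 1727/512
bbbbrrbrbbbbbr: Left { 0, 1, 2, 3, 13/4, 53/16, 107/32, 215/64, 431/128, 863/256 }, Right { 1727/512, 27/8, 7/2, 4 } => simplest 3453/1024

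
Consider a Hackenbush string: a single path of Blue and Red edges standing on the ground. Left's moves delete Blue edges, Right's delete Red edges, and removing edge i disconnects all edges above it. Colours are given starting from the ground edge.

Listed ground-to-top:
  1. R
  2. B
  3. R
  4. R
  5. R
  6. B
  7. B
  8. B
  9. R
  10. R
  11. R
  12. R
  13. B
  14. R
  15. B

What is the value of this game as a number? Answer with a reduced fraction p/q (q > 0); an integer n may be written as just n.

step 1: add R to get R; options L={ ∅ } R={ 0 } — -1
step 2: add B to get RB; options L={ -1 } R={ 0 } — -1/2
step 3: add R to get RBR; options L={ -1 } R={ -1/2 0 } — -3/4
step 4: add R to get RBRR; options L={ -1 } R={ -3/4 -1/2 0 } — -7/8
step 5: add R to get RBRRR; options L={ -1 } R={ -7/8 -3/4 -1/2 0 } — -15/16
step 6: add B to get RBRRRB; options L={ -1 -15/16 } R={ -7/8 -3/4 -1/2 0 } — -29/32
step 7: add B to get RBRRRBB; options L={ -1 -15/16 -29/32 } R={ -7/8 -3/4 -1/2 0 } — -57/64
step 8: add B to get RBRRRBBB; options L={ -1 -15/16 -29/32 -57/64 } R={ -7/8 -3/4 -1/2 0 } — -113/128
step 9: add R to get RBRRRBBBR; options L={ -1 -15/16 -29/32 -57/64 } R={ -113/128 -7/8 -3/4 -1/2 0 } — -227/256
step 10: add R to get RBRRRBBBRR; options L={ -1 -15/16 -29/32 -57/64 } R={ -227/256 -113/128 -7/8 -3/4 -1/2 0 } — -455/512
step 11: add R to get RBRRRBBBRRR; options L={ -1 -15/16 -29/32 -57/64 } R={ -455/512 -227/256 -113/128 -7/8 -3/4 -1/2 0 } — -911/1024
step 12: add R to get RBRRRBBBRRRR; options L={ -1 -15/16 -29/32 -57/64 } R={ -911/1024 -455/512 -227/256 -113/128 -7/8 -3/4 -1/2 0 } — -1823/2048
step 13: add B to get RBRRRBBBRRRRB; options L={ -1 -15/16 -29/32 -57/64 -1823/2048 } R={ -911/1024 -455/512 -227/256 -113/128 -7/8 -3/4 -1/2 0 } — -3645/4096
step 14: add R to get RBRRRBBBRRRRBR; options L={ -1 -15/16 -29/32 -57/64 -1823/2048 } R={ -3645/4096 -911/1024 -455/512 -227/256 -113/128 -7/8 -3/4 -1/2 0 } — -7291/8192
step 15: add B to get RBRRRBBBRRRRBRB; options L={ -1 -15/16 -29/32 -57/64 -1823/2048 -7291/8192 } R={ -3645/4096 -911/1024 -455/512 -227/256 -113/128 -7/8 -3/4 -1/2 0 } — -14581/16384

-14581/16384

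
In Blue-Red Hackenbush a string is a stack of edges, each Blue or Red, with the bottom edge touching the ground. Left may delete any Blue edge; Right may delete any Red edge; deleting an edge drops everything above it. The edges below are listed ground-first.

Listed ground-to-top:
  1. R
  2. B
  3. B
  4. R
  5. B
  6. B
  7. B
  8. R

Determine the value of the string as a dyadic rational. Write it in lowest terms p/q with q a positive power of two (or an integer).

Build value(s[:k]) for k = 1..8, string s = R B B R B B B R.
R: Left { none }, Right { 0 } so simplest -1
RB: Left { -1 }, Right { 0 } so simplest -1/2
RBB: Left { -1,-1/2 }, Right { 0 } so simplest -1/4
RBBR: Left { -1,-1/2 }, Right { -1/4,0 } so simplest -3/8
RBBRB: Left { -1,-1/2,-3/8 }, Right { -1/4,0 } so simplest -5/16
RBBRBB: Left { -1,-1/2,-3/8,-5/16 }, Right { -1/4,0 } so simplest -9/32
RBBRBBB: Left { -1,-1/2,-3/8,-5/16,-9/32 }, Right { -1/4,0 } so simplest -17/64
RBBRBBBR: Left { -1,-1/2,-3/8,-5/16,-9/32 }, Right { -17/64,-1/4,0 } so simplest -35/128

-35/128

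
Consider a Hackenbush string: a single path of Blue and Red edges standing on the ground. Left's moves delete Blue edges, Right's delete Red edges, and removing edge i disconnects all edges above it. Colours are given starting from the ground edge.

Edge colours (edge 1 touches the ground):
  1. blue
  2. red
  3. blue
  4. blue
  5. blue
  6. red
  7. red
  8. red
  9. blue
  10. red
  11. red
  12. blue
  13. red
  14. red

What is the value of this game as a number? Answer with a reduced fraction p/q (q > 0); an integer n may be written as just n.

Build G(s[:k]) for k = 1..14, string s = blue red blue blue blue red red red blue red red blue red red.
b: Left { 0 }, Right { ∅ } gives simplest 1
br: Left { 0 }, Right { 1 } gives simplest 1/2
brb: Left { 0,1/2 }, Right { 1 } gives simplest 3/4
brbb: Left { 0,1/2,3/4 }, Right { 1 } gives simplest 7/8
brbbb: Left { 0,1/2,3/4,7/8 }, Right { 1 } gives simplest 15/16
brbbbr: Left { 0,1/2,3/4,7/8 }, Right { 15/16,1 } gives simplest 29/32
brbbbrr: Left { 0,1/2,3/4,7/8 }, Right { 29/32,15/16,1 } gives simplest 57/64
brbbbrrr: Left { 0,1/2,3/4,7/8 }, Right { 57/64,29/32,15/16,1 } gives simplest 113/128
brbbbrrrb: Left { 0,1/2,3/4,7/8,113/128 }, Right { 57/64,29/32,15/16,1 } gives simplest 227/256
brbbbrrrbr: Left { 0,1/2,3/4,7/8,113/128 }, Right { 227/256,57/64,29/32,15/16,1 } gives simplest 453/512
brbbbrrrbrr: Left { 0,1/2,3/4,7/8,113/128 }, Right { 453/512,227/256,57/64,29/32,15/16,1 } gives simplest 905/1024
brbbbrrrbrrb: Left { 0,1/2,3/4,7/8,113/128,905/1024 }, Right { 453/512,227/256,57/64,29/32,15/16,1 } gives simplest 1811/2048
brbbbrrrbrrbr: Left { 0,1/2,3/4,7/8,113/128,905/1024 }, Right { 1811/2048,453/512,227/256,57/64,29/32,15/16,1 } gives simplest 3621/4096
brbbbrrrbrrbrr: Left { 0,1/2,3/4,7/8,113/128,905/1024 }, Right { 3621/4096,1811/2048,453/512,227/256,57/64,29/32,15/16,1 } gives simplest 7241/8192

7241/8192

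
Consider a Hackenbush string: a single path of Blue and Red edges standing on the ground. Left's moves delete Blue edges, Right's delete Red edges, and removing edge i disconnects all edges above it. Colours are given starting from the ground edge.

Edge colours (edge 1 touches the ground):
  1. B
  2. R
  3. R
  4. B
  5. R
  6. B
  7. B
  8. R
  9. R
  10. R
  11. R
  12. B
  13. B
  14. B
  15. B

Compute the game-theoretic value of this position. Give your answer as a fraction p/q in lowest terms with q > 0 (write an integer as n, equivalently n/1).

Prefix values for B R R B R B B R R R R B B B B via {L|R} + simplicity:
1 of 15 · B · max L 0 · min R +∞ -> 1
2 of 15 · BR · max L 0 · min R 1 -> 1/2
3 of 15 · BRR · max L 0 · min R 1/2 -> 1/4
4 of 15 · BRRB · max L 1/4 · min R 1/2 -> 3/8
5 of 15 · BRRBR · max L 1/4 · min R 3/8 -> 5/16
6 of 15 · BRRBRB · max L 5/16 · min R 3/8 -> 11/32
7 of 15 · BRRBRBB · max L 11/32 · min R 3/8 -> 23/64
8 of 15 · BRRBRBBR · max L 11/32 · min R 23/64 -> 45/128
9 of 15 · BRRBRBBRR · max L 11/32 · min R 45/128 -> 89/256
10 of 15 · BRRBRBBRRR · max L 11/32 · min R 89/256 -> 177/512
11 of 15 · BRRBRBBRRRR · max L 11/32 · min R 177/512 -> 353/1024
12 of 15 · BRRBRBBRRRRB · max L 353/1024 · min R 177/512 -> 707/2048
13 of 15 · BRRBRBBRRRRBB · max L 707/2048 · min R 177/512 -> 1415/4096
14 of 15 · BRRBRBBRRRRBBB · max L 1415/4096 · min R 177/512 -> 2831/8192
15 of 15 · BRRBRBBRRRRBBBB · max L 2831/8192 · min R 177/512 -> 5663/16384

5663/16384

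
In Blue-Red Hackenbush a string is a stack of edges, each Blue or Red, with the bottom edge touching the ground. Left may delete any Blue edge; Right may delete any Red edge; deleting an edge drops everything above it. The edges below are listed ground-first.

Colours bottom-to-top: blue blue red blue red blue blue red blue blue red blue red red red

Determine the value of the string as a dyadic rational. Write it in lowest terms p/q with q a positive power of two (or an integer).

14033/8192

Prefix values for blue blue red blue red blue blue red blue blue red blue red red red via {L|R} + simplicity:
edge 1 of 15 (blue): { 0 | — } gives 1
edge 2 of 15 (blue): { 0 1 | — } gives 2
edge 3 of 15 (red): { 0 1 | 2 } gives 3/2
edge 4 of 15 (blue): { 0 1 3/2 | 2 } gives 7/4
edge 5 of 15 (red): { 0 1 3/2 | 7/4 2 } gives 13/8
edge 6 of 15 (blue): { 0 1 3/2 13/8 | 7/4 2 } gives 27/16
edge 7 of 15 (blue): { 0 1 3/2 13/8 27/16 | 7/4 2 } gives 55/32
edge 8 of 15 (red): { 0 1 3/2 13/8 27/16 | 55/32 7/4 2 } gives 109/64
edge 9 of 15 (blue): { 0 1 3/2 13/8 27/16 109/64 | 55/32 7/4 2 } gives 219/128
edge 10 of 15 (blue): { 0 1 3/2 13/8 27/16 109/64 219/128 | 55/32 7/4 2 } gives 439/256
edge 11 of 15 (red): { 0 1 3/2 13/8 27/16 109/64 219/128 | 439/256 55/32 7/4 2 } gives 877/512
edge 12 of 15 (blue): { 0 1 3/2 13/8 27/16 109/64 219/128 877/512 | 439/256 55/32 7/4 2 } gives 1755/1024
edge 13 of 15 (red): { 0 1 3/2 13/8 27/16 109/64 219/128 877/512 | 1755/1024 439/256 55/32 7/4 2 } gives 3509/2048
edge 14 of 15 (red): { 0 1 3/2 13/8 27/16 109/64 219/128 877/512 | 3509/2048 1755/1024 439/256 55/32 7/4 2 } gives 7017/4096
edge 15 of 15 (red): { 0 1 3/2 13/8 27/16 109/64 219/128 877/512 | 7017/4096 3509/2048 1755/1024 439/256 55/32 7/4 2 } gives 14033/8192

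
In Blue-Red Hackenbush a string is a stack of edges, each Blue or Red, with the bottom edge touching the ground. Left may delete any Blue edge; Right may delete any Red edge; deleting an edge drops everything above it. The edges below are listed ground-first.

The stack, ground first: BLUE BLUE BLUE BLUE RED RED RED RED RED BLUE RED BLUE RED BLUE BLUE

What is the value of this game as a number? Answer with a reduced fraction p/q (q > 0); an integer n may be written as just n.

6231/2048

Recurse on prefixes of the 15-edge string BLUE BLUE BLUE BLUE RED RED RED RED RED BLUE RED BLUE RED BLUE BLUE:
step 1: add BLUE to get B; options L={ 0 } R={ — } => 1
step 2: add BLUE to get BB; options L={ 0, 1 } R={ — } => 2
step 3: add BLUE to get BBB; options L={ 0, 1, 2 } R={ — } => 3
step 4: add BLUE to get BBBB; options L={ 0, 1, 2, 3 } R={ — } => 4
step 5: add RED to get BBBBR; options L={ 0, 1, 2, 3 } R={ 4 } => 7/2
step 6: add RED to get BBBBRR; options L={ 0, 1, 2, 3 } R={ 7/2, 4 } => 13/4
step 7: add RED to get BBBBRRR; options L={ 0, 1, 2, 3 } R={ 13/4, 7/2, 4 } => 25/8
step 8: add RED to get BBBBRRRR; options L={ 0, 1, 2, 3 } R={ 25/8, 13/4, 7/2, 4 } => 49/16
step 9: add RED to get BBBBRRRRR; options L={ 0, 1, 2, 3 } R={ 49/16, 25/8, 13/4, 7/2, 4 } => 97/32
step 10: add BLUE to get BBBBRRRRRB; options L={ 0, 1, 2, 3, 97/32 } R={ 49/16, 25/8, 13/4, 7/2, 4 } => 195/64
step 11: add RED to get BBBBRRRRRBR; options L={ 0, 1, 2, 3, 97/32 } R={ 195/64, 49/16, 25/8, 13/4, 7/2, 4 } => 389/128
step 12: add BLUE to get BBBBRRRRRBRB; options L={ 0, 1, 2, 3, 97/32, 389/128 } R={ 195/64, 49/16, 25/8, 13/4, 7/2, 4 } => 779/256
step 13: add RED to get BBBBRRRRRBRBR; options L={ 0, 1, 2, 3, 97/32, 389/128 } R={ 779/256, 195/64, 49/16, 25/8, 13/4, 7/2, 4 } => 1557/512
step 14: add BLUE to get BBBBRRRRRBRBRB; options L={ 0, 1, 2, 3, 97/32, 389/128, 1557/512 } R={ 779/256, 195/64, 49/16, 25/8, 13/4, 7/2, 4 } => 3115/1024
step 15: add BLUE to get BBBBRRRRRBRBRBB; options L={ 0, 1, 2, 3, 97/32, 389/128, 1557/512, 3115/1024 } R={ 779/256, 195/64, 49/16, 25/8, 13/4, 7/2, 4 } => 6231/2048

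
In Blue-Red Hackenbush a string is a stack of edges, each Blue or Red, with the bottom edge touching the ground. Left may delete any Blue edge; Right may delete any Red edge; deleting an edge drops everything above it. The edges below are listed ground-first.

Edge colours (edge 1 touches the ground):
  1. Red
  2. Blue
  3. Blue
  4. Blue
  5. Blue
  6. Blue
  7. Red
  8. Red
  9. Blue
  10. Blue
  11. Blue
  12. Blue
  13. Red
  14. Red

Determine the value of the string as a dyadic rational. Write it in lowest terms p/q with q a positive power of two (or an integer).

Prefix values for Red Blue Blue Blue Blue Blue Red Red Blue Blue Blue Blue Red Red via {L|R} + simplicity:
step 1: add Red to get R; options L={ — } R={ 0 } ⇒ -1
step 2: add Blue to get RB; options L={ -1 } R={ 0 } ⇒ -1/2
step 3: add Blue to get RBB; options L={ -1,-1/2 } R={ 0 } ⇒ -1/4
step 4: add Blue to get RBBB; options L={ -1,-1/2,-1/4 } R={ 0 } ⇒ -1/8
step 5: add Blue to get RBBBB; options L={ -1,-1/2,-1/4,-1/8 } R={ 0 } ⇒ -1/16
step 6: add Blue to get RBBBBB; options L={ -1,-1/2,-1/4,-1/8,-1/16 } R={ 0 } ⇒ -1/32
step 7: add Red to get RBBBBBR; options L={ -1,-1/2,-1/4,-1/8,-1/16 } R={ -1/32,0 } ⇒ -3/64
step 8: add Red to get RBBBBBRR; options L={ -1,-1/2,-1/4,-1/8,-1/16 } R={ -3/64,-1/32,0 } ⇒ -7/128
step 9: add Blue to get RBBBBBRRB; options L={ -1,-1/2,-1/4,-1/8,-1/16,-7/128 } R={ -3/64,-1/32,0 } ⇒ -13/256
step 10: add Blue to get RBBBBBRRBB; options L={ -1,-1/2,-1/4,-1/8,-1/16,-7/128,-13/256 } R={ -3/64,-1/32,0 } ⇒ -25/512
step 11: add Blue to get RBBBBBRRBBB; options L={ -1,-1/2,-1/4,-1/8,-1/16,-7/128,-13/256,-25/512 } R={ -3/64,-1/32,0 } ⇒ -49/1024
step 12: add Blue to get RBBBBBRRBBBB; options L={ -1,-1/2,-1/4,-1/8,-1/16,-7/128,-13/256,-25/512,-49/1024 } R={ -3/64,-1/32,0 } ⇒ -97/2048
step 13: add Red to get RBBBBBRRBBBBR; options L={ -1,-1/2,-1/4,-1/8,-1/16,-7/128,-13/256,-25/512,-49/1024 } R={ -97/2048,-3/64,-1/32,0 } ⇒ -195/4096
step 14: add Red to get RBBBBBRRBBBBRR; options L={ -1,-1/2,-1/4,-1/8,-1/16,-7/128,-13/256,-25/512,-49/1024 } R={ -195/4096,-97/2048,-3/64,-1/32,0 } ⇒ -391/8192

-391/8192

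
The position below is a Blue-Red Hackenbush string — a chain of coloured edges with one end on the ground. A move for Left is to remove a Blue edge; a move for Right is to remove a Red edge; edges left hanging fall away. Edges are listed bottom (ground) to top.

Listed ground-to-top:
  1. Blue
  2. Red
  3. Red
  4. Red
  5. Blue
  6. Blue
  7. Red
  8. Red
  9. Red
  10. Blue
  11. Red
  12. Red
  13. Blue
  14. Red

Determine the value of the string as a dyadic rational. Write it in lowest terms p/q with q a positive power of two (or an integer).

1573/8192

Build v(s[:k]) for k = 1..14, string s = Blue Red Red Red Blue Blue Red Red Red Blue Red Red Blue Red.
B: Left { 0 }, Right { · } — simplest 1
BR: Left { 0 }, Right { 1 } — simplest 1/2
BRR: Left { 0 }, Right { 1/2; 1 } — simplest 1/4
BRRR: Left { 0 }, Right { 1/4; 1/2; 1 } — simplest 1/8
BRRRB: Left { 0; 1/8 }, Right { 1/4; 1/2; 1 } — simplest 3/16
BRRRBB: Left { 0; 1/8; 3/16 }, Right { 1/4; 1/2; 1 } — simplest 7/32
BRRRBBR: Left { 0; 1/8; 3/16 }, Right { 7/32; 1/4; 1/2; 1 } — simplest 13/64
BRRRBBRR: Left { 0; 1/8; 3/16 }, Right { 13/64; 7/32; 1/4; 1/2; 1 } — simplest 25/128
BRRRBBRRR: Left { 0; 1/8; 3/16 }, Right { 25/128; 13/64; 7/32; 1/4; 1/2; 1 } — simplest 49/256
BRRRBBRRRB: Left { 0; 1/8; 3/16; 49/256 }, Right { 25/128; 13/64; 7/32; 1/4; 1/2; 1 } — simplest 99/512
BRRRBBRRRBR: Left { 0; 1/8; 3/16; 49/256 }, Right { 99/512; 25/128; 13/64; 7/32; 1/4; 1/2; 1 } — simplest 197/1024
BRRRBBRRRBRR: Left { 0; 1/8; 3/16; 49/256 }, Right { 197/1024; 99/512; 25/128; 13/64; 7/32; 1/4; 1/2; 1 } — simplest 393/2048
BRRRBBRRRBRRB: Left { 0; 1/8; 3/16; 49/256; 393/2048 }, Right { 197/1024; 99/512; 25/128; 13/64; 7/32; 1/4; 1/2; 1 } — simplest 787/4096
BRRRBBRRRBRRBR: Left { 0; 1/8; 3/16; 49/256; 393/2048 }, Right { 787/4096; 197/1024; 99/512; 25/128; 13/64; 7/32; 1/4; 1/2; 1 } — simplest 1573/8192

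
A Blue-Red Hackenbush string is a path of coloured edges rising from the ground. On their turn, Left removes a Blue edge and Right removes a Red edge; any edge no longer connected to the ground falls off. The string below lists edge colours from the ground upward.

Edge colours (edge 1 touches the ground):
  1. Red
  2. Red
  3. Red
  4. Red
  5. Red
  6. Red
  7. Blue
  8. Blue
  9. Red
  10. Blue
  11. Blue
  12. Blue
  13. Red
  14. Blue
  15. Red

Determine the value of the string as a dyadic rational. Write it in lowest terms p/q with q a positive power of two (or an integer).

-2699/512

Build val(s[:k]) for k = 1..15, string s = Red Red Red Red Red Red Blue Blue Red Blue Blue Blue Red Blue Red.
val_1 [R]  L=[none]  R=[0]  so -1
val_2 [RR]  L=[none]  R=[-1,0]  so -2
val_3 [RRR]  L=[none]  R=[-2,-1,0]  so -3
val_4 [RRRR]  L=[none]  R=[-3,-2,-1,0]  so -4
val_5 [RRRRR]  L=[none]  R=[-4,-3,-2,-1,0]  so -5
val_6 [RRRRRR]  L=[none]  R=[-5,-4,-3,-2,-1,0]  so -6
val_7 [RRRRRRB]  L=[-6]  R=[-5,-4,-3,-2,-1,0]  so -11/2
val_8 [RRRRRRBB]  L=[-6,-11/2]  R=[-5,-4,-3,-2,-1,0]  so -21/4
val_9 [RRRRRRBBR]  L=[-6,-11/2]  R=[-21/4,-5,-4,-3,-2,-1,0]  so -43/8
val_10 [RRRRRRBBRB]  L=[-6,-11/2,-43/8]  R=[-21/4,-5,-4,-3,-2,-1,0]  so -85/16
val_11 [RRRRRRBBRBB]  L=[-6,-11/2,-43/8,-85/16]  R=[-21/4,-5,-4,-3,-2,-1,0]  so -169/32
val_12 [RRRRRRBBRBBB]  L=[-6,-11/2,-43/8,-85/16,-169/32]  R=[-21/4,-5,-4,-3,-2,-1,0]  so -337/64
val_13 [RRRRRRBBRBBBR]  L=[-6,-11/2,-43/8,-85/16,-169/32]  R=[-337/64,-21/4,-5,-4,-3,-2,-1,0]  so -675/128
val_14 [RRRRRRBBRBBBRB]  L=[-6,-11/2,-43/8,-85/16,-169/32,-675/128]  R=[-337/64,-21/4,-5,-4,-3,-2,-1,0]  so -1349/256
val_15 [RRRRRRBBRBBBRBR]  L=[-6,-11/2,-43/8,-85/16,-169/32,-675/128]  R=[-1349/256,-337/64,-21/4,-5,-4,-3,-2,-1,0]  so -2699/512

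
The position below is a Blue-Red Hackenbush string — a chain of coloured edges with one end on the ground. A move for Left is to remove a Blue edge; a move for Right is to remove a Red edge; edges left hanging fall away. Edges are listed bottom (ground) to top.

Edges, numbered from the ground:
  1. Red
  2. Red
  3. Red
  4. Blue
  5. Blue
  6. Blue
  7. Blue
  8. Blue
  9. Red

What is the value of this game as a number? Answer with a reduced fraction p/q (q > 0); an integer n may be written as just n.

Prefix values for Red Red Red Blue Blue Blue Blue Blue Red via {L|R} + simplicity:
edge 1 of 9 (Red): { (no moves) | 0 } -> -1
edge 2 of 9 (Red): { (no moves) | -1, 0 } -> -2
edge 3 of 9 (Red): { (no moves) | -2, -1, 0 } -> -3
edge 4 of 9 (Blue): { -3 | -2, -1, 0 } -> -5/2
edge 5 of 9 (Blue): { -3, -5/2 | -2, -1, 0 } -> -9/4
edge 6 of 9 (Blue): { -3, -5/2, -9/4 | -2, -1, 0 } -> -17/8
edge 7 of 9 (Blue): { -3, -5/2, -9/4, -17/8 | -2, -1, 0 } -> -33/16
edge 8 of 9 (Blue): { -3, -5/2, -9/4, -17/8, -33/16 | -2, -1, 0 } -> -65/32
edge 9 of 9 (Red): { -3, -5/2, -9/4, -17/8, -33/16 | -65/32, -2, -1, 0 } -> -131/64

-131/64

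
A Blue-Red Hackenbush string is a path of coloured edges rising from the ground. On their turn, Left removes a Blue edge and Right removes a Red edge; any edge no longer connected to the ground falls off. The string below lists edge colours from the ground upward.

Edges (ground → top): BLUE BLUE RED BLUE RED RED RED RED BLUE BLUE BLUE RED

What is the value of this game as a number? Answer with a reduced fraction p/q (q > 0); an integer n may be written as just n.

step 1: add BLUE to get B; options L={ 0 } R={ · } -> 1
step 2: add BLUE to get BB; options L={ 0, 1 } R={ · } -> 2
step 3: add RED to get BBR; options L={ 0, 1 } R={ 2 } -> 3/2
step 4: add BLUE to get BBRB; options L={ 0, 1, 3/2 } R={ 2 } -> 7/4
step 5: add RED to get BBRBR; options L={ 0, 1, 3/2 } R={ 7/4, 2 } -> 13/8
step 6: add RED to get BBRBRR; options L={ 0, 1, 3/2 } R={ 13/8, 7/4, 2 } -> 25/16
step 7: add RED to get BBRBRRR; options L={ 0, 1, 3/2 } R={ 25/16, 13/8, 7/4, 2 } -> 49/32
step 8: add RED to get BBRBRRRR; options L={ 0, 1, 3/2 } R={ 49/32, 25/16, 13/8, 7/4, 2 } -> 97/64
step 9: add BLUE to get BBRBRRRRB; options L={ 0, 1, 3/2, 97/64 } R={ 49/32, 25/16, 13/8, 7/4, 2 } -> 195/128
step 10: add BLUE to get BBRBRRRRBB; options L={ 0, 1, 3/2, 97/64, 195/128 } R={ 49/32, 25/16, 13/8, 7/4, 2 } -> 391/256
step 11: add BLUE to get BBRBRRRRBBB; options L={ 0, 1, 3/2, 97/64, 195/128, 391/256 } R={ 49/32, 25/16, 13/8, 7/4, 2 } -> 783/512
step 12: add RED to get BBRBRRRRBBBR; options L={ 0, 1, 3/2, 97/64, 195/128, 391/256 } R={ 783/512, 49/32, 25/16, 13/8, 7/4, 2 } -> 1565/1024

1565/1024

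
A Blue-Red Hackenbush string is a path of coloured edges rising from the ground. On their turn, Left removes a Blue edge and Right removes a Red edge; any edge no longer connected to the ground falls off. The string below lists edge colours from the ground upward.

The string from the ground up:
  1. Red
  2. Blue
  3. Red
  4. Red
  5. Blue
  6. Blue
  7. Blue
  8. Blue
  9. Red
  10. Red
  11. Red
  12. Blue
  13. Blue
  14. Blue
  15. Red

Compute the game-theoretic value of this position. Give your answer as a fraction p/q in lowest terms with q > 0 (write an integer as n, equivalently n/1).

-12515/16384

Prefix values for Red Blue Red Red Blue Blue Blue Blue Red Red Red Blue Blue Blue Red via {L|R} + simplicity:
R: Left {  }, Right { 0 } so simplest -1
RB: Left { -1 }, Right { 0 } so simplest -1/2
RBR: Left { -1 }, Right { -1/2, 0 } so simplest -3/4
RBRR: Left { -1 }, Right { -3/4, -1/2, 0 } so simplest -7/8
RBRRB: Left { -1, -7/8 }, Right { -3/4, -1/2, 0 } so simplest -13/16
RBRRBB: Left { -1, -7/8, -13/16 }, Right { -3/4, -1/2, 0 } so simplest -25/32
RBRRBBB: Left { -1, -7/8, -13/16, -25/32 }, Right { -3/4, -1/2, 0 } so simplest -49/64
RBRRBBBB: Left { -1, -7/8, -13/16, -25/32, -49/64 }, Right { -3/4, -1/2, 0 } so simplest -97/128
RBRRBBBBR: Left { -1, -7/8, -13/16, -25/32, -49/64 }, Right { -97/128, -3/4, -1/2, 0 } so simplest -195/256
RBRRBBBBRR: Left { -1, -7/8, -13/16, -25/32, -49/64 }, Right { -195/256, -97/128, -3/4, -1/2, 0 } so simplest -391/512
RBRRBBBBRRR: Left { -1, -7/8, -13/16, -25/32, -49/64 }, Right { -391/512, -195/256, -97/128, -3/4, -1/2, 0 } so simplest -783/1024
RBRRBBBBRRRB: Left { -1, -7/8, -13/16, -25/32, -49/64, -783/1024 }, Right { -391/512, -195/256, -97/128, -3/4, -1/2, 0 } so simplest -1565/2048
RBRRBBBBRRRBB: Left { -1, -7/8, -13/16, -25/32, -49/64, -783/1024, -1565/2048 }, Right { -391/512, -195/256, -97/128, -3/4, -1/2, 0 } so simplest -3129/4096
RBRRBBBBRRRBBB: Left { -1, -7/8, -13/16, -25/32, -49/64, -783/1024, -1565/2048, -3129/4096 }, Right { -391/512, -195/256, -97/128, -3/4, -1/2, 0 } so simplest -6257/8192
RBRRBBBBRRRBBBR: Left { -1, -7/8, -13/16, -25/32, -49/64, -783/1024, -1565/2048, -3129/4096 }, Right { -6257/8192, -391/512, -195/256, -97/128, -3/4, -1/2, 0 } so simplest -12515/16384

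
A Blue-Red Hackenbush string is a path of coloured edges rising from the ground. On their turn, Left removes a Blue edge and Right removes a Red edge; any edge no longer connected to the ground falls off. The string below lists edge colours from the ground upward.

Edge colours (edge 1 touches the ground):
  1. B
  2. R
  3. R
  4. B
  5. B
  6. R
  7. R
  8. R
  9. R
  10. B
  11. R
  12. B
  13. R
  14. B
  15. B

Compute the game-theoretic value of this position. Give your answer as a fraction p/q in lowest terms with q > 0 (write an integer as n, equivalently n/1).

6231/16384

Recurse on prefixes of the 15-edge string B R R B B R R R R B R B R B B:
1 of 15 · B · max L 0 · min R +∞ => 1
2 of 15 · BR · max L 0 · min R 1 => 1/2
3 of 15 · BRR · max L 0 · min R 1/2 => 1/4
4 of 15 · BRRB · max L 1/4 · min R 1/2 => 3/8
5 of 15 · BRRBB · max L 3/8 · min R 1/2 => 7/16
6 of 15 · BRRBBR · max L 3/8 · min R 7/16 => 13/32
7 of 15 · BRRBBRR · max L 3/8 · min R 13/32 => 25/64
8 of 15 · BRRBBRRR · max L 3/8 · min R 25/64 => 49/128
9 of 15 · BRRBBRRRR · max L 3/8 · min R 49/128 => 97/256
10 of 15 · BRRBBRRRRB · max L 97/256 · min R 49/128 => 195/512
11 of 15 · BRRBBRRRRBR · max L 97/256 · min R 195/512 => 389/1024
12 of 15 · BRRBBRRRRBRB · max L 389/1024 · min R 195/512 => 779/2048
13 of 15 · BRRBBRRRRBRBR · max L 389/1024 · min R 779/2048 => 1557/4096
14 of 15 · BRRBBRRRRBRBRB · max L 1557/4096 · min R 779/2048 => 3115/8192
15 of 15 · BRRBBRRRRBRBRBB · max L 3115/8192 · min R 779/2048 => 6231/16384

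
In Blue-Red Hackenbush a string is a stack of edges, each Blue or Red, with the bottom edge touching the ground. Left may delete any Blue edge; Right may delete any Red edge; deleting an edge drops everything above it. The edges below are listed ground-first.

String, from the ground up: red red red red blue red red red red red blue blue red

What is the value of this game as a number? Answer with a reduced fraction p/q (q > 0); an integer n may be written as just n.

-2035/512

Build value(s[:k]) for k = 1..13, string s = red red red red blue red red red red red blue blue red.
value(r) = {  | 0 } gives -1
value(rr) = {  | -1 0 } gives -2
value(rrr) = {  | -2 -1 0 } gives -3
value(rrrr) = {  | -3 -2 -1 0 } gives -4
value(rrrrb) = { -4 | -3 -2 -1 0 } gives -7/2
value(rrrrbr) = { -4 | -7/2 -3 -2 -1 0 } gives -15/4
value(rrrrbrr) = { -4 | -15/4 -7/2 -3 -2 -1 0 } gives -31/8
value(rrrrbrrr) = { -4 | -31/8 -15/4 -7/2 -3 -2 -1 0 } gives -63/16
value(rrrrbrrrr) = { -4 | -63/16 -31/8 -15/4 -7/2 -3 -2 -1 0 } gives -127/32
value(rrrrbrrrrr) = { -4 | -127/32 -63/16 -31/8 -15/4 -7/2 -3 -2 -1 0 } gives -255/64
value(rrrrbrrrrrb) = { -4 -255/64 | -127/32 -63/16 -31/8 -15/4 -7/2 -3 -2 -1 0 } gives -509/128
value(rrrrbrrrrrbb) = { -4 -255/64 -509/128 | -127/32 -63/16 -31/8 -15/4 -7/2 -3 -2 -1 0 } gives -1017/256
value(rrrrbrrrrrbbr) = { -4 -255/64 -509/128 | -1017/256 -127/32 -63/16 -31/8 -15/4 -7/2 -3 -2 -1 0 } gives -2035/512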